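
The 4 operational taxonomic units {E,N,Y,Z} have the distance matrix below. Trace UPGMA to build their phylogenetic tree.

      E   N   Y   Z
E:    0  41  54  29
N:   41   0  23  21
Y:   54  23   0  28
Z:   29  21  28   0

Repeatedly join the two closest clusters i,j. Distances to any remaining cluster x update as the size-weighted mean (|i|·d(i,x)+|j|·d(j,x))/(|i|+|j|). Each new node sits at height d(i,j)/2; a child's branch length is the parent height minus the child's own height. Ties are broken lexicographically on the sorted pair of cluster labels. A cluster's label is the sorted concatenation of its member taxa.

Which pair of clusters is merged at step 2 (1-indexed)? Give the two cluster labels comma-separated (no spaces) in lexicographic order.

NZ,Y

step 1: merge (N,Z) at d=21; branch lengths N→21/2, Z→21/2; new cluster NZ
  updated: d(E,NZ)=35, d(NZ,Y)=51/2
step 2: merge (NZ,Y) at d=51/2; branch lengths NZ→9/4, Y→51/4; new cluster NYZ
  updated: d(E,NYZ)=124/3
step 3: merge (E,NYZ) at d=124/3; branch lengths E→62/3, NYZ→95/12; new cluster ENYZ
final tree: (E:62/3,((N:21/2,Z:21/2):9/4,Y:51/4):95/12)
total length: 775/12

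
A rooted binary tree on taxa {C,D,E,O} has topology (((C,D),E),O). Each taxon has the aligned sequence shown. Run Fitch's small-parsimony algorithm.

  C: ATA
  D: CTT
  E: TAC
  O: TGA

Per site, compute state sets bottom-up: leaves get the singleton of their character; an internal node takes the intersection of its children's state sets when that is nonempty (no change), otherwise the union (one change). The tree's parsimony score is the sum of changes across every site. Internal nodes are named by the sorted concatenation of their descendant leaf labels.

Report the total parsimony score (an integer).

[col 0] CD: children C:{A}, D:{C} ∪→ {A,C}; cost 1
[col 0] CDE: children CD:{A,C}, E:{T} ∪→ {A,C,T}; cost 1
[col 0] CDEO: children CDE:{A,C,T}, O:{T} ∩→ {T}; cost 0
[col 1] CD: children C:{T}, D:{T} ∩→ {T}; cost 0
[col 1] CDE: children CD:{T}, E:{A} ∪→ {A,T}; cost 1
[col 1] CDEO: children CDE:{A,T}, O:{G} ∪→ {A,G,T}; cost 1
[col 2] CD: children C:{A}, D:{T} ∪→ {A,T}; cost 1
[col 2] CDE: children CD:{A,T}, E:{C} ∪→ {A,C,T}; cost 1
[col 2] CDEO: children CDE:{A,C,T}, O:{A} ∩→ {A}; cost 0
per-site changes: [2, 2, 2]; total = 6

6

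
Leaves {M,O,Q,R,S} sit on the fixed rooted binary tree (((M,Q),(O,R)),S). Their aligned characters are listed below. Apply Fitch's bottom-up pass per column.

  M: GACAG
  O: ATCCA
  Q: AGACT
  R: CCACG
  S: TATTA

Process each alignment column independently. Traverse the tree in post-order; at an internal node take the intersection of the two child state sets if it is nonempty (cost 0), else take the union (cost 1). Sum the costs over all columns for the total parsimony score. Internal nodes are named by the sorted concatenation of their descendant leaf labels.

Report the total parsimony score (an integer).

MQ@0: {G} ∪ {A} = {A,G} (union, +1)
OR@0: {A} ∪ {C} = {A,C} (union, +1)
MOQR@0: {A,G} ∩ {A,C} = {A} (intersection, +0)
MOQRS@0: {A} ∪ {T} = {A,T} (union, +1)
MQ@1: {A} ∪ {G} = {A,G} (union, +1)
OR@1: {T} ∪ {C} = {C,T} (union, +1)
MOQR@1: {A,G} ∪ {C,T} = {A,C,G,T} (union, +1)
MOQRS@1: {A,C,G,T} ∩ {A} = {A} (intersection, +0)
MQ@2: {C} ∪ {A} = {A,C} (union, +1)
OR@2: {C} ∪ {A} = {A,C} (union, +1)
MOQR@2: {A,C} ∩ {A,C} = {A,C} (intersection, +0)
MOQRS@2: {A,C} ∪ {T} = {A,C,T} (union, +1)
MQ@3: {A} ∪ {C} = {A,C} (union, +1)
OR@3: {C} ∩ {C} = {C} (intersection, +0)
MOQR@3: {A,C} ∩ {C} = {C} (intersection, +0)
MOQRS@3: {C} ∪ {T} = {C,T} (union, +1)
MQ@4: {G} ∪ {T} = {G,T} (union, +1)
OR@4: {A} ∪ {G} = {A,G} (union, +1)
MOQR@4: {G,T} ∩ {A,G} = {G} (intersection, +0)
MOQRS@4: {G} ∪ {A} = {A,G} (union, +1)
per-site changes: [3, 3, 3, 2, 3]; total = 14

14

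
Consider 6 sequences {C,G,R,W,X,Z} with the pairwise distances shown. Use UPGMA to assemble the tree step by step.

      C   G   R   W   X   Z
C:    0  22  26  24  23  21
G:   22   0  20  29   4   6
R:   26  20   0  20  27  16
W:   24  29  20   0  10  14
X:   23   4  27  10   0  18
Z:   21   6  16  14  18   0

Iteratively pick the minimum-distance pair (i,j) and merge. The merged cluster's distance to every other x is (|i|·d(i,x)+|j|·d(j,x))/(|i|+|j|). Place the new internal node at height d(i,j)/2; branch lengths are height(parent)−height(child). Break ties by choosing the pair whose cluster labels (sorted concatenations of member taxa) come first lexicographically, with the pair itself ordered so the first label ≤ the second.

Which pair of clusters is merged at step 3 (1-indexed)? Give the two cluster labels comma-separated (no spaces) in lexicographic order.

iteration 1: select G,X (d=4); attach at lengths (2, 2); label the merged cluster GX
  updated: d(C,GX)=45/2, d(GX,R)=47/2, d(GX,W)=39/2, d(GX,Z)=12
iteration 2: select GX,Z (d=12); attach at lengths (4, 6); label the merged cluster GXZ
  updated: d(C,GXZ)=22, d(GXZ,R)=21, d(GXZ,W)=53/3
iteration 3: select GXZ,W (d=53/3); attach at lengths (17/6, 53/6); label the merged cluster GWXZ
  updated: d(C,GWXZ)=45/2, d(GWXZ,R)=83/4
iteration 4: select GWXZ,R (d=83/4); attach at lengths (37/24, 83/8); label the merged cluster GRWXZ
  updated: d(C,GRWXZ)=116/5
iteration 5: select C,GRWXZ (d=116/5); attach at lengths (58/5, 49/40); label the merged cluster CGRWXZ
final tree: (C:58/5,((((G:2,X:2):4,Z:6):17/6,W:53/6):37/24,R:83/8):49/40)
total length: 6049/120

GXZ,W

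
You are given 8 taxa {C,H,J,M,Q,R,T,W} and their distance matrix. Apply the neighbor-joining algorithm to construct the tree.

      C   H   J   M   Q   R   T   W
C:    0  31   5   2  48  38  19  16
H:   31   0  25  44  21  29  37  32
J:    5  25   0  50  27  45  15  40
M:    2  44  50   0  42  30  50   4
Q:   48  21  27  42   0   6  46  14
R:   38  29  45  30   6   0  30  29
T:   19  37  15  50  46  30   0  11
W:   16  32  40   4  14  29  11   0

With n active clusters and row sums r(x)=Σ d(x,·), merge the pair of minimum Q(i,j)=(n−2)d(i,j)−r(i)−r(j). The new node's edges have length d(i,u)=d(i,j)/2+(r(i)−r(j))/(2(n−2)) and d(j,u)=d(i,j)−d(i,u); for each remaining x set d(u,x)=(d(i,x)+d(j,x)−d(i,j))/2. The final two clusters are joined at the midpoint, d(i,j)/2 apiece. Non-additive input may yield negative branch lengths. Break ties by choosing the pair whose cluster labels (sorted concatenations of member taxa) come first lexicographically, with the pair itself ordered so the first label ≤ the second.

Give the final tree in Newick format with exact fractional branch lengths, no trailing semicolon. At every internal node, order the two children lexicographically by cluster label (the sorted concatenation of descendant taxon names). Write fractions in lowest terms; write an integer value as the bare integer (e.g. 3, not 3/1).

(((((C:-6,M:8):133/16,W:11/16):135/16,(J:7,T:8):117/16):107/16,H:193/16):159/32,(Q:11/4,R:13/4):159/32)

1. join Q+R (d=6, Q=-375) ⇒ QR; edges |Q|=11/4, |R|=13/4
  updated: d(C,QR)=40, d(H,QR)=22, d(J,QR)=33, d(M,QR)=33, d(QR,T)=35, d(QR,W)=37/2
2. join C+M (d=2, Q=-286) ⇒ CM; edges |C|=-6, |M|=8
  updated: d(CM,H)=73/2, d(CM,J)=53/2, d(CM,QR)=71/2, d(CM,T)=67/2, d(CM,W)=9
3. join CM+W (d=9, Q=-431/2) ⇒ CMW; edges |CM|=133/16, |W|=11/16
  updated: d(CMW,H)=119/4, d(CMW,J)=115/4, d(CMW,QR)=45/2, d(CMW,T)=71/4
4. join J+T (d=15, Q=-323/2) ⇒ JT; edges |J|=7, |T|=8
  updated: d(CMW,JT)=63/4, d(H,JT)=47/2, d(JT,QR)=53/2
5. join CMW+JT (d=63/4, Q=-409/4) ⇒ CJMTW; edges |CMW|=135/16, |JT|=117/16
  updated: d(CJMTW,H)=75/4, d(CJMTW,QR)=133/8
6. join CJMTW+H (d=75/4, Q=-459/8) ⇒ CHJMTW; edges |CJMTW|=107/16, |H|=193/16
  updated: d(CHJMTW,QR)=159/16
7. join CHJMTW+QR (d=159/16) ⇒ CHJMQRTW; edges |CHJMTW|=159/32, |QR|=159/32
final tree: (((((C:-6,M:8):133/16,W:11/16):135/16,(J:7,T:8):117/16):107/16,H:193/16):159/32,(Q:11/4,R:13/4):159/32)
total length: 1223/16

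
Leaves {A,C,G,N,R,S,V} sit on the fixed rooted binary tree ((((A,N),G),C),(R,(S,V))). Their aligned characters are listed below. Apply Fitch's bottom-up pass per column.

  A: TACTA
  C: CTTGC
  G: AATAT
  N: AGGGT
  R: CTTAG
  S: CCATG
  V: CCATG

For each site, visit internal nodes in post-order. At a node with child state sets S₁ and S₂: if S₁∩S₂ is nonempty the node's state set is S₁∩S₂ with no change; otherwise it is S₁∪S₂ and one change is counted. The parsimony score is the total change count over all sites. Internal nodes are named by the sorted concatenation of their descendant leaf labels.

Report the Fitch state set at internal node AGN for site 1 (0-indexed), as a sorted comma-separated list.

A

site 0, node AN: A={T} ∪ N={A} → {A,T} (+1)
site 0, node AGN: AN={A,T} ∩ G={A} → {A} (+0)
site 0, node ACGN: AGN={A} ∪ C={C} → {A,C} (+1)
site 0, node SV: S={C} ∩ V={C} → {C} (+0)
site 0, node RSV: R={C} ∩ SV={C} → {C} (+0)
site 0, node ACGNRSV: ACGN={A,C} ∩ RSV={C} → {C} (+0)
site 1, node AN: A={A} ∪ N={G} → {A,G} (+1)
site 1, node AGN: AN={A,G} ∩ G={A} → {A} (+0)
site 1, node ACGN: AGN={A} ∪ C={T} → {A,T} (+1)
site 1, node SV: S={C} ∩ V={C} → {C} (+0)
site 1, node RSV: R={T} ∪ SV={C} → {C,T} (+1)
site 1, node ACGNRSV: ACGN={A,T} ∩ RSV={C,T} → {T} (+0)
site 2, node AN: A={C} ∪ N={G} → {C,G} (+1)
site 2, node AGN: AN={C,G} ∪ G={T} → {C,G,T} (+1)
site 2, node ACGN: AGN={C,G,T} ∩ C={T} → {T} (+0)
site 2, node SV: S={A} ∩ V={A} → {A} (+0)
site 2, node RSV: R={T} ∪ SV={A} → {A,T} (+1)
site 2, node ACGNRSV: ACGN={T} ∩ RSV={A,T} → {T} (+0)
site 3, node AN: A={T} ∪ N={G} → {G,T} (+1)
site 3, node AGN: AN={G,T} ∪ G={A} → {A,G,T} (+1)
site 3, node ACGN: AGN={A,G,T} ∩ C={G} → {G} (+0)
site 3, node SV: S={T} ∩ V={T} → {T} (+0)
site 3, node RSV: R={A} ∪ SV={T} → {A,T} (+1)
site 3, node ACGNRSV: ACGN={G} ∪ RSV={A,T} → {A,G,T} (+1)
site 4, node AN: A={A} ∪ N={T} → {A,T} (+1)
site 4, node AGN: AN={A,T} ∩ G={T} → {T} (+0)
site 4, node ACGN: AGN={T} ∪ C={C} → {C,T} (+1)
site 4, node SV: S={G} ∩ V={G} → {G} (+0)
site 4, node RSV: R={G} ∩ SV={G} → {G} (+0)
site 4, node ACGNRSV: ACGN={C,T} ∪ RSV={G} → {C,G,T} (+1)
per-site changes: [2, 3, 3, 4, 3]; total = 15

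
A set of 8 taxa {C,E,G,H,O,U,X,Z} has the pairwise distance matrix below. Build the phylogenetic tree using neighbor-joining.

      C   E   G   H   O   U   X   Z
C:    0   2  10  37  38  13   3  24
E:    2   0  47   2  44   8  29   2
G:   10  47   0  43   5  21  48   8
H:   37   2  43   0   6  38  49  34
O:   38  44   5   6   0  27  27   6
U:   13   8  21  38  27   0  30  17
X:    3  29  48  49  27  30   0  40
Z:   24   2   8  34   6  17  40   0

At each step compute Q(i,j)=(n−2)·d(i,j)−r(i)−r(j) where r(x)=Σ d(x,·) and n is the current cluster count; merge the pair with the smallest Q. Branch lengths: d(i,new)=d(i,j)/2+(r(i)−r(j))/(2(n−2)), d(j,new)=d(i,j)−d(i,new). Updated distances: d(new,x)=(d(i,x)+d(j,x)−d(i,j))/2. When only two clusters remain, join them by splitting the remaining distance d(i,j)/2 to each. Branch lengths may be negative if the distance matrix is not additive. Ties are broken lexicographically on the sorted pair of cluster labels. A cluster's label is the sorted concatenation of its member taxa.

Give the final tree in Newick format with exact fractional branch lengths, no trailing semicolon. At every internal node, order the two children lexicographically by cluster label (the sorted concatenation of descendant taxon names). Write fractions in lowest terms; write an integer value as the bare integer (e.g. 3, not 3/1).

step 1: merge (C,X) at d=3, Q=-335; branch lengths C→-27/4, X→39/4; new cluster CX
  updated: d(CX,E)=14, d(CX,G)=55/2, d(CX,H)=83/2, d(CX,O)=31, d(CX,U)=20, d(CX,Z)=61/2
step 2: merge (E,H) at d=2, Q=-543/2; branch lengths E→-15/4, H→23/4; new cluster EH
  updated: d(CX,EH)=107/4, d(EH,G)=44, d(EH,O)=24, d(EH,U)=22, d(EH,Z)=17
step 3: merge (G,O) at d=5, Q=-357/2; branch lengths G→65/16, O→15/16; new cluster GO
  updated: d(CX,GO)=107/4, d(EH,GO)=63/2, d(GO,U)=43/2, d(GO,Z)=9/2
step 4: merge (GO,Z) at d=9/2, Q=-559/4; branch lengths GO→115/24, Z→-7/24; new cluster GOZ
  updated: d(CX,GOZ)=211/8, d(EH,GOZ)=22, d(GOZ,U)=17
step 5: merge (CX,U) at d=20, Q=-737/8; branch lengths CX→433/32, U→207/32; new cluster CUX
  updated: d(CUX,EH)=115/8, d(CUX,GOZ)=187/16
step 6: merge (CUX,EH) at d=115/8, Q=-769/16; branch lengths CUX→65/32, EH→395/32; new cluster CEHUX
  updated: d(CEHUX,GOZ)=309/32
step 7: merge (CEHUX,GOZ) at d=309/32; branch lengths CEHUX→309/64, GOZ→309/64; new cluster CEGHOUXZ
final tree: ((((C:-27/4,X:39/4):433/32,U:207/32):65/32,(E:-15/4,H:23/4):395/32):309/64,((G:65/16,O:15/16):115/24,Z:-7/24):309/64)
total length: 1873/32

((((C:-27/4,X:39/4):433/32,U:207/32):65/32,(E:-15/4,H:23/4):395/32):309/64,((G:65/16,O:15/16):115/24,Z:-7/24):309/64)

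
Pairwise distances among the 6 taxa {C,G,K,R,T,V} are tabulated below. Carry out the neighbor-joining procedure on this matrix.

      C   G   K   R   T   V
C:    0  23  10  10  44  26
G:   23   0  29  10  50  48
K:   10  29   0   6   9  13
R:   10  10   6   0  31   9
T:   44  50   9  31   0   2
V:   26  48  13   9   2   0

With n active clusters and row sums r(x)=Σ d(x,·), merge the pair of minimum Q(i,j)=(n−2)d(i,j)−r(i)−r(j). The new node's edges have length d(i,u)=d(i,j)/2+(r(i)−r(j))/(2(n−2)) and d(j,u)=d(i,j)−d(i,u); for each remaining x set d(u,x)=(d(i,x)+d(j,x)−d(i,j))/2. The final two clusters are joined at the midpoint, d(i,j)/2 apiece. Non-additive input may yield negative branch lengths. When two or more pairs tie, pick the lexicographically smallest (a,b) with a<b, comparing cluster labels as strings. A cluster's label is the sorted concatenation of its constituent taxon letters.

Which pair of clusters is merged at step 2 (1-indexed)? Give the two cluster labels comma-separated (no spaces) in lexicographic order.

step 1: merge (T,V) at d=2, Q=-226; branch lengths T→23/4, V→-15/4; new cluster TV
  updated: d(C,TV)=34, d(G,TV)=48, d(K,TV)=10, d(R,TV)=19
step 2: merge (K,TV) at d=10, Q=-136; branch lengths K→-13/3, TV→43/3; new cluster KTV
  updated: d(C,KTV)=17, d(G,KTV)=67/2, d(KTV,R)=15/2
step 3: merge (C,KTV) at d=17, Q=-74; branch lengths C→13/2, KTV→21/2; new cluster CKTV
  updated: d(CKTV,G)=79/4, d(CKTV,R)=1/4
step 4: merge (CKTV,G) at d=79/4, Q=-30; branch lengths CKTV→5, G→59/4; new cluster CGKTV
  updated: d(CGKTV,R)=-19/4
step 5: merge (CGKTV,R) at d=-19/4; branch lengths CGKTV→-19/8, R→-19/8; new cluster CGKRTV
final tree: (((C:13/2,(K:-13/3,(T:23/4,V:-15/4):43/3):21/2):5,G:59/4):-19/8,R:-19/8)
total length: 44

K,TV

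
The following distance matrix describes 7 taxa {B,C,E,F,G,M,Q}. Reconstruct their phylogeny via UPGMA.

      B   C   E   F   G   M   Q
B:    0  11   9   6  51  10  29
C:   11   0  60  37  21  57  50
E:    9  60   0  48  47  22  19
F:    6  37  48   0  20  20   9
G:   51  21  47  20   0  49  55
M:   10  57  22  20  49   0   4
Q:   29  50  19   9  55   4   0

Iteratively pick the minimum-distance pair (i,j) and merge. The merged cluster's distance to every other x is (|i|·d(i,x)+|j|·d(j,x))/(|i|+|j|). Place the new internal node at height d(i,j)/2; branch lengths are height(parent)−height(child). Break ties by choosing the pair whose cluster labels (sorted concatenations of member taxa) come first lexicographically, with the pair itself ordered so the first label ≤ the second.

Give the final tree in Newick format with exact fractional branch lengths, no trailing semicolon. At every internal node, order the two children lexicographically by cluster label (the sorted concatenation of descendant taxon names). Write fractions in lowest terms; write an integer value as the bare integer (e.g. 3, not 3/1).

((((B:3,F:3):11/2,(M:2,Q:2):13/2):15/4,E:49/4):48/5,(C:21/2,G:21/2):227/20)

iteration 1: select M,Q (d=4); attach at lengths (2, 2); label the merged cluster MQ
  updated: d(B,MQ)=39/2, d(C,MQ)=107/2, d(E,MQ)=41/2, d(F,MQ)=29/2, d(G,MQ)=52
iteration 2: select B,F (d=6); attach at lengths (3, 3); label the merged cluster BF
  updated: d(BF,C)=24, d(BF,E)=57/2, d(BF,G)=71/2, d(BF,MQ)=17
iteration 3: select BF,MQ (d=17); attach at lengths (11/2, 13/2); label the merged cluster BFMQ
  updated: d(BFMQ,C)=155/4, d(BFMQ,E)=49/2, d(BFMQ,G)=175/4
iteration 4: select C,G (d=21); attach at lengths (21/2, 21/2); label the merged cluster CG
  updated: d(BFMQ,CG)=165/4, d(CG,E)=107/2
iteration 5: select BFMQ,E (d=49/2); attach at lengths (15/4, 49/4); label the merged cluster BEFMQ
  updated: d(BEFMQ,CG)=437/10
iteration 6: select BEFMQ,CG (d=437/10); attach at lengths (48/5, 227/20); label the merged cluster BCEFGMQ
final tree: ((((B:3,F:3):11/2,(M:2,Q:2):13/2):15/4,E:49/4):48/5,(C:21/2,G:21/2):227/20)
total length: 1599/20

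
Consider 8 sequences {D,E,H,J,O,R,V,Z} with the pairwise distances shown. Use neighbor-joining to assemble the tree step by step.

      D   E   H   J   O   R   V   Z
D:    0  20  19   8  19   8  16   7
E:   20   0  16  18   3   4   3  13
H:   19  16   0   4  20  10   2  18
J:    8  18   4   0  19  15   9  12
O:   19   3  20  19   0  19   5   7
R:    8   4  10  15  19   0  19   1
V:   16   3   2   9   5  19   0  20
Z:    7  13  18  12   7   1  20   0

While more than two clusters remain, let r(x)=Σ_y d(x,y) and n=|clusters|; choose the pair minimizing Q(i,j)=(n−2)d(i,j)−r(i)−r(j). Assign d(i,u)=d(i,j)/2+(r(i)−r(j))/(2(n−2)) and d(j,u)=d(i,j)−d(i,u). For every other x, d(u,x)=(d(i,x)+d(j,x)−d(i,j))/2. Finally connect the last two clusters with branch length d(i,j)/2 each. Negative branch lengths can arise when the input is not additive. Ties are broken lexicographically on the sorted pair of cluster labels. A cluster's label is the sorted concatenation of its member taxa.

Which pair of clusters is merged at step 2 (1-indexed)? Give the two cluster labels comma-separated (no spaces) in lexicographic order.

EO,V

1. join E+O (d=3, Q=-151) ⇒ EO; edges |E|=1/4, |O|=11/4
  updated: d(D,EO)=18, d(EO,H)=33/2, d(EO,J)=17, d(EO,R)=10, d(EO,V)=5/2, d(EO,Z)=17/2
2. join EO+V (d=5/2, Q=-257/2) ⇒ EOV; edges |EO|=33/20, |V|=17/20
  updated: d(D,EOV)=63/4, d(EOV,H)=8, d(EOV,J)=47/4, d(EOV,R)=53/4, d(EOV,Z)=13
3. join R+Z (d=1, Q=-377/4) ⇒ RZ; edges |R|=1/32, |Z|=31/32
  updated: d(D,RZ)=7, d(EOV,RZ)=101/8, d(H,RZ)=27/2, d(J,RZ)=13
4. join D+RZ (d=7, Q=-599/8) ⇒ DRZ; edges |D|=197/48, |RZ|=139/48
  updated: d(DRZ,EOV)=171/16, d(DRZ,H)=51/4, d(DRZ,J)=7
5. join DRZ+EOV (d=171/16, Q=-79/2) ⇒ DEORVZ; edges |DRZ|=171/32, |EOV|=171/32
  updated: d(DEORVZ,H)=161/32, d(DEORVZ,J)=129/32
6. join DEORVZ+H (d=161/32, Q=-209/16) ⇒ DEHORVZ; edges |DEORVZ|=81/32, |H|=5/2
  updated: d(DEHORVZ,J)=3/2
7. join DEHORVZ+J (d=3/2) ⇒ DEHJORVZ; edges |DEHORVZ|=3/4, |J|=3/4
final tree: ((((D:197/48,(R:1/32,Z:31/32):139/48):171/32,((E:1/4,O:11/4):33/20,V:17/20):171/32):81/32,H:5/2):3/4,J:3/4)
total length: 983/32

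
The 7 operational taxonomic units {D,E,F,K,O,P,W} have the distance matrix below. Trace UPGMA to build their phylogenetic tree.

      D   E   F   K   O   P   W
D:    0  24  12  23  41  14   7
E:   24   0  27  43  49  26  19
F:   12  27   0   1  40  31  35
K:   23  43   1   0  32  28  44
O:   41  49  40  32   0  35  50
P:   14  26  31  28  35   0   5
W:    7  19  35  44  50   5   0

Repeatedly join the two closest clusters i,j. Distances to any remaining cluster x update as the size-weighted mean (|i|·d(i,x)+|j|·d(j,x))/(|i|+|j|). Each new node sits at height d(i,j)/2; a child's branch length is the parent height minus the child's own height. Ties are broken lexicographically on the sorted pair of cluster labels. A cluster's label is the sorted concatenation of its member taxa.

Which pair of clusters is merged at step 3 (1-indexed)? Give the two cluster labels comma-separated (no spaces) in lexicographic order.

D,PW

iteration 1: select F,K (d=1); attach at lengths (1/2, 1/2); label the merged cluster FK
  updated: d(D,FK)=35/2, d(E,FK)=35, d(FK,O)=36, d(FK,P)=59/2, d(FK,W)=79/2
iteration 2: select P,W (d=5); attach at lengths (5/2, 5/2); label the merged cluster PW
  updated: d(D,PW)=21/2, d(E,PW)=45/2, d(FK,PW)=69/2, d(O,PW)=85/2
iteration 3: select D,PW (d=21/2); attach at lengths (21/4, 11/4); label the merged cluster DPW
  updated: d(DPW,E)=23, d(DPW,FK)=173/6, d(DPW,O)=42
iteration 4: select DPW,E (d=23); attach at lengths (25/4, 23/2); label the merged cluster DEPW
  updated: d(DEPW,FK)=243/8, d(DEPW,O)=175/4
iteration 5: select DEPW,FK (d=243/8); attach at lengths (59/16, 235/16); label the merged cluster DEFKPW
  updated: d(DEFKPW,O)=247/6
iteration 6: select DEFKPW,O (d=247/6); attach at lengths (259/48, 247/12); label the merged cluster DEFKOPW
final tree: ((((D:21/4,(P:5/2,W:5/2):11/4):25/4,E:23/2):59/16,(F:1/2,K:1/2):235/16):259/48,O:247/12)
total length: 3653/48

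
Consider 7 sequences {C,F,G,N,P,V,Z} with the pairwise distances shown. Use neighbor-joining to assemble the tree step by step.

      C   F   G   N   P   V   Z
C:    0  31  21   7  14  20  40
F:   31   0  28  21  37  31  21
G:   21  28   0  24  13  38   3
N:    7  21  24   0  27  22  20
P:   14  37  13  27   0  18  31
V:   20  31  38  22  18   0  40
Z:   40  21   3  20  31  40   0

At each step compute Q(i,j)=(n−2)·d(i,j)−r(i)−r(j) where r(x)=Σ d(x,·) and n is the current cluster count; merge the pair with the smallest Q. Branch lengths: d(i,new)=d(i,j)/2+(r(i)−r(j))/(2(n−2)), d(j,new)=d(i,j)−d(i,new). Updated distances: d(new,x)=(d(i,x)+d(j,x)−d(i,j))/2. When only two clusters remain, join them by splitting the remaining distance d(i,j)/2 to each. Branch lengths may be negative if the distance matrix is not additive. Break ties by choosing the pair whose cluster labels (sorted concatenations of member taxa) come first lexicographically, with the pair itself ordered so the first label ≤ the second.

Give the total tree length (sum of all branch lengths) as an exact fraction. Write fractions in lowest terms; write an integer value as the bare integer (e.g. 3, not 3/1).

525/8

step 1: merge (G,Z) at d=3, Q=-267; branch lengths G→-13/10, Z→43/10; new cluster GZ
  updated: d(C,GZ)=29, d(F,GZ)=23, d(GZ,N)=41/2, d(GZ,P)=41/2, d(GZ,V)=75/2
step 2: merge (F,GZ) at d=23, Q=-363/2; branch lengths F→209/16, GZ→159/16; new cluster FGZ
  updated: d(C,FGZ)=37/2, d(FGZ,N)=37/4, d(FGZ,P)=69/4, d(FGZ,V)=91/4
step 3: merge (FGZ,N) at d=37/4, Q=-421/4; branch lengths FGZ→121/24, N→101/24; new cluster FGNZ
  updated: d(C,FGNZ)=65/8, d(FGNZ,P)=35/2, d(FGNZ,V)=71/4
step 4: merge (C,FGNZ) at d=65/8, Q=-277/4; branch lengths C→15/4, FGNZ→35/8; new cluster CFGNZ
  updated: d(CFGNZ,P)=187/16, d(CFGNZ,V)=237/16
step 5: merge (CFGNZ,P) at d=187/16, Q=-89/2; branch lengths CFGNZ→17/4, P→119/16; new cluster CFGNPZ
  updated: d(CFGNPZ,V)=169/16
step 6: merge (CFGNPZ,V) at d=169/16; branch lengths CFGNPZ→169/32, V→169/32; new cluster CFGNPVZ
final tree: (((C:15/4,((F:209/16,(G:-13/10,Z:43/10):159/16):121/24,N:101/24):35/8):17/4,P:119/16):169/32,V:169/32)
total length: 525/8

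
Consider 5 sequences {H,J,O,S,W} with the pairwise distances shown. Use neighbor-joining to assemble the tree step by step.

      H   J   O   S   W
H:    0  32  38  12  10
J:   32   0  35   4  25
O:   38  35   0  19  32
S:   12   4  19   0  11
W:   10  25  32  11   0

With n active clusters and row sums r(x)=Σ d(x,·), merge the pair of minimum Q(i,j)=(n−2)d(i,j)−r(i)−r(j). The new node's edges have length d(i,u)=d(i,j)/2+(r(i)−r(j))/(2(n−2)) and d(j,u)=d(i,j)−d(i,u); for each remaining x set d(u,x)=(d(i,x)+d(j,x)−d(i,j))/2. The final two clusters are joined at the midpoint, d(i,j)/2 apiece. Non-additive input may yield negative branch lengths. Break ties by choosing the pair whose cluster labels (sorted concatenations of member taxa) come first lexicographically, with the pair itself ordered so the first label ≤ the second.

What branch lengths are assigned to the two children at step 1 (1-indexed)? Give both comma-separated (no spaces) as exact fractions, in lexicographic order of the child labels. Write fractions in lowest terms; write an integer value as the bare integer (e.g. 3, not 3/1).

22/3,8/3

step 1: merge (H,W) at d=10, Q=-140; branch lengths H→22/3, W→8/3; new cluster HW
  updated: d(HW,J)=47/2, d(HW,O)=30, d(HW,S)=13/2
step 2: merge (HW,O) at d=30, Q=-84; branch lengths HW→9, O→21; new cluster HOW
  updated: d(HOW,J)=57/4, d(HOW,S)=-9/4
step 3: merge (HOW,J) at d=57/4, Q=-16; branch lengths HOW→4, J→41/4; new cluster HJOW
  updated: d(HJOW,S)=-25/4
step 4: merge (HJOW,S) at d=-25/4; branch lengths HJOW→-25/8, S→-25/8; new cluster HJOSW
final tree: ((((H:22/3,W:8/3):9,O:21):4,J:41/4):-25/8,S:-25/8)
total length: 48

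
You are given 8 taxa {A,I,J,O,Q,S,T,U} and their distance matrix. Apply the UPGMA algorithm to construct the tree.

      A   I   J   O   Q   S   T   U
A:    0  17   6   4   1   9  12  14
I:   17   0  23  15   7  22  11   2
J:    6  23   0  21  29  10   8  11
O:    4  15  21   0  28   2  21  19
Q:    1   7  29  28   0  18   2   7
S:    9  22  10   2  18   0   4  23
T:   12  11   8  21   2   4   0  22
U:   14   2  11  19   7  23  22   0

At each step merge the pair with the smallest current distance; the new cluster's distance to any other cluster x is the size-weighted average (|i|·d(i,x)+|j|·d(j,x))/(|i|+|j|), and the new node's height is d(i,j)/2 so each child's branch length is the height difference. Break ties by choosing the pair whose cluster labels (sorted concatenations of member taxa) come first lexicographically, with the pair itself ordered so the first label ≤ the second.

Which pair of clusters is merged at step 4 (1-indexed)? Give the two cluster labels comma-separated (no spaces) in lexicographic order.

iteration 1: select A,Q (d=1); attach at lengths (1/2, 1/2); label the merged cluster AQ
  updated: d(AQ,I)=12, d(AQ,J)=35/2, d(AQ,O)=16, d(AQ,S)=27/2, d(AQ,T)=7, d(AQ,U)=21/2
iteration 2: select I,U (d=2); attach at lengths (1, 1); label the merged cluster IU
  updated: d(AQ,IU)=45/4, d(IU,J)=17, d(IU,O)=17, d(IU,S)=45/2, d(IU,T)=33/2
iteration 3: select O,S (d=2); attach at lengths (1, 1); label the merged cluster OS
  updated: d(AQ,OS)=59/4, d(IU,OS)=79/4, d(J,OS)=31/2, d(OS,T)=25/2
iteration 4: select AQ,T (d=7); attach at lengths (3, 7/2); label the merged cluster AQT
  updated: d(AQT,IU)=13, d(AQT,J)=43/3, d(AQT,OS)=14
iteration 5: select AQT,IU (d=13); attach at lengths (3, 11/2); label the merged cluster AIQTU
  updated: d(AIQTU,J)=77/5, d(AIQTU,OS)=163/10
iteration 6: select AIQTU,J (d=77/5); attach at lengths (6/5, 77/10); label the merged cluster AIJQTU
  updated: d(AIJQTU,OS)=97/6
iteration 7: select AIJQTU,OS (d=97/6); attach at lengths (23/60, 85/12); label the merged cluster AIJOQSTU
final tree: (((((A:1/2,Q:1/2):3,T:7/2):3,(I:1,U:1):11/2):6/5,J:77/10):23/60,(O:1,S:1):85/12)
total length: 1091/30

AQ,T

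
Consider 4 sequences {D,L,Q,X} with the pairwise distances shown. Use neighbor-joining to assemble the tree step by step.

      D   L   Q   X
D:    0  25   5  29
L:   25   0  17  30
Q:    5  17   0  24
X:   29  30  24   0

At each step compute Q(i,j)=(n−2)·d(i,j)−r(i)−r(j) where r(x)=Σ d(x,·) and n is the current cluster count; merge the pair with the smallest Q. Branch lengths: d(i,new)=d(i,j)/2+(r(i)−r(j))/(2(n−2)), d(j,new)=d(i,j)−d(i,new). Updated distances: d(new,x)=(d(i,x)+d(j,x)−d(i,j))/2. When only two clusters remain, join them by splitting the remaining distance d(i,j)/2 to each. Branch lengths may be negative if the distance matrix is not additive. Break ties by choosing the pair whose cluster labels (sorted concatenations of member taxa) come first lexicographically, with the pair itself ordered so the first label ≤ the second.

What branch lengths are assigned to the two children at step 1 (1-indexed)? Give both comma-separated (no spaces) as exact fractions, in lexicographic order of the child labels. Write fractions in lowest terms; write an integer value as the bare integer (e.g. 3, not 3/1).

23/4,-3/4

iteration 1: select D,Q (d=5, Q=-95); attach at lengths (23/4, -3/4); label the merged cluster DQ
  updated: d(DQ,L)=37/2, d(DQ,X)=24
iteration 2: select DQ,L (d=37/2, Q=-145/2); attach at lengths (25/4, 49/4); label the merged cluster DLQ
  updated: d(DLQ,X)=71/4
iteration 3: select DLQ,X (d=71/4); attach at lengths (71/8, 71/8); label the merged cluster DLQX
final tree: (((D:23/4,Q:-3/4):25/4,L:49/4):71/8,X:71/8)
total length: 165/4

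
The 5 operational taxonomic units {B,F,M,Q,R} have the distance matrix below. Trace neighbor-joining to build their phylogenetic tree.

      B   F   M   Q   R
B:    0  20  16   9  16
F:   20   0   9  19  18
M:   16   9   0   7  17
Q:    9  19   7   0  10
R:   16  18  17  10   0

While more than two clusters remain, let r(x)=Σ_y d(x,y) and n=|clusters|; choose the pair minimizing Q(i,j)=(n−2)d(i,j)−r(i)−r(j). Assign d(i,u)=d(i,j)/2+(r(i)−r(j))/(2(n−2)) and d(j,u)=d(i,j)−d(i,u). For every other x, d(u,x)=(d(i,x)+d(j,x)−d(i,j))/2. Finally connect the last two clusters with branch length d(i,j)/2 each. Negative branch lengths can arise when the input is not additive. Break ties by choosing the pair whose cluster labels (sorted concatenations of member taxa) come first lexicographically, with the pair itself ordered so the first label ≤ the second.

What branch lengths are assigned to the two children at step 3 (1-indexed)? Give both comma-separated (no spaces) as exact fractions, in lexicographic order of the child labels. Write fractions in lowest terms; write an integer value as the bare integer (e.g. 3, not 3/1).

1. join F+M (d=9, Q=-88) ⇒ FM; edges |F|=22/3, |M|=5/3
  updated: d(B,FM)=27/2, d(FM,Q)=17/2, d(FM,R)=13
2. join B+Q (d=9, Q=-48) ⇒ BQ; edges |B|=29/4, |Q|=7/4
  updated: d(BQ,FM)=13/2, d(BQ,R)=17/2
3. join BQ+FM (d=13/2, Q=-28) ⇒ BFMQ; edges |BQ|=1, |FM|=11/2
  updated: d(BFMQ,R)=15/2
4. join BFMQ+R (d=15/2) ⇒ BFMQR; edges |BFMQ|=15/4, |R|=15/4
final tree: (((B:29/4,Q:7/4):1,(F:22/3,M:5/3):11/2):15/4,R:15/4)
total length: 32

1,11/2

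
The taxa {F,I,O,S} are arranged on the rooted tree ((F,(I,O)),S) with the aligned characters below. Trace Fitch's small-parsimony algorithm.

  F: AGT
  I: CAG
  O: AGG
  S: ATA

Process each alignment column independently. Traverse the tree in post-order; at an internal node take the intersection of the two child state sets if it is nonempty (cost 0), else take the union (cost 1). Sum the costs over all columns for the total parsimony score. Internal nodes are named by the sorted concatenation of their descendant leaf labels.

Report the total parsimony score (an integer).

5

IO@0: {C} ∪ {A} = {A,C} (union, +1)
FIO@0: {A} ∩ {A,C} = {A} (intersection, +0)
FIOS@0: {A} ∩ {A} = {A} (intersection, +0)
IO@1: {A} ∪ {G} = {A,G} (union, +1)
FIO@1: {G} ∩ {A,G} = {G} (intersection, +0)
FIOS@1: {G} ∪ {T} = {G,T} (union, +1)
IO@2: {G} ∩ {G} = {G} (intersection, +0)
FIO@2: {T} ∪ {G} = {G,T} (union, +1)
FIOS@2: {G,T} ∪ {A} = {A,G,T} (union, +1)
per-site changes: [1, 2, 2]; total = 5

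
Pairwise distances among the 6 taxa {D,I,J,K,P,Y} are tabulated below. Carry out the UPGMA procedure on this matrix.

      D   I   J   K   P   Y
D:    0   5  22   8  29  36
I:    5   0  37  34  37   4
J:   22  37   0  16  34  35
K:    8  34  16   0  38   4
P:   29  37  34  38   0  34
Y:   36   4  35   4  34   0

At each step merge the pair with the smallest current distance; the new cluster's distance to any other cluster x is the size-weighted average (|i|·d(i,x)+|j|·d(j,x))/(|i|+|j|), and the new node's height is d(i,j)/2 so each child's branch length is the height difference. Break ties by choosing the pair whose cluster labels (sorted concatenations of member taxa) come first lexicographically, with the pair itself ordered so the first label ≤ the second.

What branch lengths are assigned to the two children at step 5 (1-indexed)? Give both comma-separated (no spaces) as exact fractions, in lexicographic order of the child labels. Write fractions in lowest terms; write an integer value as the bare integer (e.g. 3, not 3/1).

277/60,86/5

iteration 1: select I,Y (d=4); attach at lengths (2, 2); label the merged cluster IY
  updated: d(D,IY)=41/2, d(IY,J)=36, d(IY,K)=19, d(IY,P)=71/2
iteration 2: select D,K (d=8); attach at lengths (4, 4); label the merged cluster DK
  updated: d(DK,IY)=79/4, d(DK,J)=19, d(DK,P)=67/2
iteration 3: select DK,J (d=19); attach at lengths (11/2, 19/2); label the merged cluster DJK
  updated: d(DJK,IY)=151/6, d(DJK,P)=101/3
iteration 4: select DJK,IY (d=151/6); attach at lengths (37/12, 127/12); label the merged cluster DIJKY
  updated: d(DIJKY,P)=172/5
iteration 5: select DIJKY,P (d=172/5); attach at lengths (277/60, 86/5); label the merged cluster DIJKPY
final tree: ((((D:4,K:4):11/2,J:19/2):37/12,(I:2,Y:2):127/12):277/60,P:86/5)
total length: 3749/60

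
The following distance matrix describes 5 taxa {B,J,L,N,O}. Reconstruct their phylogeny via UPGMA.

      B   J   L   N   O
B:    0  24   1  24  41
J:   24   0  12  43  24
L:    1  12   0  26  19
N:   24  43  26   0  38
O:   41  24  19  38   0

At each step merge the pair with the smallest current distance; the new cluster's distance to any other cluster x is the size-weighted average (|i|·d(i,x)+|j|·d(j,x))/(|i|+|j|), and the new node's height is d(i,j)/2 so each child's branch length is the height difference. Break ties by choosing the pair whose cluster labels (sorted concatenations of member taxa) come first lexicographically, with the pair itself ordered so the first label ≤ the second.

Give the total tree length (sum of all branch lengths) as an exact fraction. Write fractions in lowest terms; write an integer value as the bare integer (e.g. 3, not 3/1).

225/4

step 1: merge (B,L) at d=1; branch lengths B→1/2, L→1/2; new cluster BL
  updated: d(BL,J)=18, d(BL,N)=25, d(BL,O)=30
step 2: merge (BL,J) at d=18; branch lengths BL→17/2, J→9; new cluster BJL
  updated: d(BJL,N)=31, d(BJL,O)=28
step 3: merge (BJL,O) at d=28; branch lengths BJL→5, O→14; new cluster BJLO
  updated: d(BJLO,N)=131/4
step 4: merge (BJLO,N) at d=131/4; branch lengths BJLO→19/8, N→131/8; new cluster BJLNO
final tree: ((((B:1/2,L:1/2):17/2,J:9):5,O:14):19/8,N:131/8)
total length: 225/4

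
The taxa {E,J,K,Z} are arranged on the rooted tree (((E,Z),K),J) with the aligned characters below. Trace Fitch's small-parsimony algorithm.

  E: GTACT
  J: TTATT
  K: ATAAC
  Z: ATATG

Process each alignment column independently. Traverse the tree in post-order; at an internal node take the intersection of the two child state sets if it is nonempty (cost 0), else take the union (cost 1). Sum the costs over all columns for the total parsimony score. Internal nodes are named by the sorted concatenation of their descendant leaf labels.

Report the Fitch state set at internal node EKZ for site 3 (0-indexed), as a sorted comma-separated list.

[col 0] EZ: children E:{G}, Z:{A} ∪→ {A,G}; cost 1
[col 0] EKZ: children EZ:{A,G}, K:{A} ∩→ {A}; cost 0
[col 0] EJKZ: children EKZ:{A}, J:{T} ∪→ {A,T}; cost 1
[col 1] EZ: children E:{T}, Z:{T} ∩→ {T}; cost 0
[col 1] EKZ: children EZ:{T}, K:{T} ∩→ {T}; cost 0
[col 1] EJKZ: children EKZ:{T}, J:{T} ∩→ {T}; cost 0
[col 2] EZ: children E:{A}, Z:{A} ∩→ {A}; cost 0
[col 2] EKZ: children EZ:{A}, K:{A} ∩→ {A}; cost 0
[col 2] EJKZ: children EKZ:{A}, J:{A} ∩→ {A}; cost 0
[col 3] EZ: children E:{C}, Z:{T} ∪→ {C,T}; cost 1
[col 3] EKZ: children EZ:{C,T}, K:{A} ∪→ {A,C,T}; cost 1
[col 3] EJKZ: children EKZ:{A,C,T}, J:{T} ∩→ {T}; cost 0
[col 4] EZ: children E:{T}, Z:{G} ∪→ {G,T}; cost 1
[col 4] EKZ: children EZ:{G,T}, K:{C} ∪→ {C,G,T}; cost 1
[col 4] EJKZ: children EKZ:{C,G,T}, J:{T} ∩→ {T}; cost 0
per-site changes: [2, 0, 0, 2, 2]; total = 6

A,C,T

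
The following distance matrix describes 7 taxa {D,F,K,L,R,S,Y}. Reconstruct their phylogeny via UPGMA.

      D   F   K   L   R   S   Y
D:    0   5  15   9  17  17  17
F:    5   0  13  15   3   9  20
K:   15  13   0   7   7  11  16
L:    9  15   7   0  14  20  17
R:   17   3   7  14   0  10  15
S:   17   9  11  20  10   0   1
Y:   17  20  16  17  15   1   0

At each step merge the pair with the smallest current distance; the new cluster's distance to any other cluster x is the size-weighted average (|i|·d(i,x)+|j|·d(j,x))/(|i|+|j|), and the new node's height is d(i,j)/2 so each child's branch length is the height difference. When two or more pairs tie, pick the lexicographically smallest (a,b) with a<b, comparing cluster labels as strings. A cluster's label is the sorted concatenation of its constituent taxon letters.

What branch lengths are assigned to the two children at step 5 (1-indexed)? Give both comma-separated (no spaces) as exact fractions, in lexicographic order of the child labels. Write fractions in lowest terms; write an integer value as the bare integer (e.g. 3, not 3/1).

iteration 1: select S,Y (d=1); attach at lengths (1/2, 1/2); label the merged cluster SY
  updated: d(D,SY)=17, d(F,SY)=29/2, d(K,SY)=27/2, d(L,SY)=37/2, d(R,SY)=25/2
iteration 2: select F,R (d=3); attach at lengths (3/2, 3/2); label the merged cluster FR
  updated: d(D,FR)=11, d(FR,K)=10, d(FR,L)=29/2, d(FR,SY)=27/2
iteration 3: select K,L (d=7); attach at lengths (7/2, 7/2); label the merged cluster KL
  updated: d(D,KL)=12, d(FR,KL)=49/4, d(KL,SY)=16
iteration 4: select D,FR (d=11); attach at lengths (11/2, 4); label the merged cluster DFR
  updated: d(DFR,KL)=73/6, d(DFR,SY)=44/3
iteration 5: select DFR,KL (d=73/6); attach at lengths (7/12, 31/12); label the merged cluster DFKLR
  updated: d(DFKLR,SY)=76/5
iteration 6: select DFKLR,SY (d=76/5); attach at lengths (91/60, 71/10); label the merged cluster DFKLRSY
final tree: (((D:11/2,(F:3/2,R:3/2):4):7/12,(K:7/2,L:7/2):31/12):91/60,(S:1/2,Y:1/2):71/10)
total length: 1937/60

7/12,31/12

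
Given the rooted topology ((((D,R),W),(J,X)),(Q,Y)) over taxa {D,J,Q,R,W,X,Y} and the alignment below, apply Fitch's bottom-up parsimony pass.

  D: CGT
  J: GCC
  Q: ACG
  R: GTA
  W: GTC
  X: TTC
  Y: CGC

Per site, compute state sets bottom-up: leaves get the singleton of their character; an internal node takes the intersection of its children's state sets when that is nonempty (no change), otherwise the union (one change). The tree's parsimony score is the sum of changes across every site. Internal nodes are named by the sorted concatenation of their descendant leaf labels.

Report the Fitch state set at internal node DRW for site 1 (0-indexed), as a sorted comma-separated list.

site 0, node DR: D={C} ∪ R={G} → {C,G} (+1)
site 0, node DRW: DR={C,G} ∩ W={G} → {G} (+0)
site 0, node JX: J={G} ∪ X={T} → {G,T} (+1)
site 0, node DJRWX: DRW={G} ∩ JX={G,T} → {G} (+0)
site 0, node QY: Q={A} ∪ Y={C} → {A,C} (+1)
site 0, node DJQRWXY: DJRWX={G} ∪ QY={A,C} → {A,C,G} (+1)
site 1, node DR: D={G} ∪ R={T} → {G,T} (+1)
site 1, node DRW: DR={G,T} ∩ W={T} → {T} (+0)
site 1, node JX: J={C} ∪ X={T} → {C,T} (+1)
site 1, node DJRWX: DRW={T} ∩ JX={C,T} → {T} (+0)
site 1, node QY: Q={C} ∪ Y={G} → {C,G} (+1)
site 1, node DJQRWXY: DJRWX={T} ∪ QY={C,G} → {C,G,T} (+1)
site 2, node DR: D={T} ∪ R={A} → {A,T} (+1)
site 2, node DRW: DR={A,T} ∪ W={C} → {A,C,T} (+1)
site 2, node JX: J={C} ∩ X={C} → {C} (+0)
site 2, node DJRWX: DRW={A,C,T} ∩ JX={C} → {C} (+0)
site 2, node QY: Q={G} ∪ Y={C} → {C,G} (+1)
site 2, node DJQRWXY: DJRWX={C} ∩ QY={C,G} → {C} (+0)
per-site changes: [4, 4, 3]; total = 11

T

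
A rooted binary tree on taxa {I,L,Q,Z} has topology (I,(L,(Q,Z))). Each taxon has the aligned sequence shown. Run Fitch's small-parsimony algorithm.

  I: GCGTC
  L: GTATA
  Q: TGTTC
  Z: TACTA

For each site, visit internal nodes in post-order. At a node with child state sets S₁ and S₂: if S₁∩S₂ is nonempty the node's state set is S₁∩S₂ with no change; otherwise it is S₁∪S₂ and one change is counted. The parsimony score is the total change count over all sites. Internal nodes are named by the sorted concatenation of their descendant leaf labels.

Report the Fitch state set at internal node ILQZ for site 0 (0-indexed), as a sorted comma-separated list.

[col 0] QZ: children Q:{T}, Z:{T} ∩→ {T}; cost 0
[col 0] LQZ: children L:{G}, QZ:{T} ∪→ {G,T}; cost 1
[col 0] ILQZ: children I:{G}, LQZ:{G,T} ∩→ {G}; cost 0
[col 1] QZ: children Q:{G}, Z:{A} ∪→ {A,G}; cost 1
[col 1] LQZ: children L:{T}, QZ:{A,G} ∪→ {A,G,T}; cost 1
[col 1] ILQZ: children I:{C}, LQZ:{A,G,T} ∪→ {A,C,G,T}; cost 1
[col 2] QZ: children Q:{T}, Z:{C} ∪→ {C,T}; cost 1
[col 2] LQZ: children L:{A}, QZ:{C,T} ∪→ {A,C,T}; cost 1
[col 2] ILQZ: children I:{G}, LQZ:{A,C,T} ∪→ {A,C,G,T}; cost 1
[col 3] QZ: children Q:{T}, Z:{T} ∩→ {T}; cost 0
[col 3] LQZ: children L:{T}, QZ:{T} ∩→ {T}; cost 0
[col 3] ILQZ: children I:{T}, LQZ:{T} ∩→ {T}; cost 0
[col 4] QZ: children Q:{C}, Z:{A} ∪→ {A,C}; cost 1
[col 4] LQZ: children L:{A}, QZ:{A,C} ∩→ {A}; cost 0
[col 4] ILQZ: children I:{C}, LQZ:{A} ∪→ {A,C}; cost 1
per-site changes: [1, 3, 3, 0, 2]; total = 9

G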